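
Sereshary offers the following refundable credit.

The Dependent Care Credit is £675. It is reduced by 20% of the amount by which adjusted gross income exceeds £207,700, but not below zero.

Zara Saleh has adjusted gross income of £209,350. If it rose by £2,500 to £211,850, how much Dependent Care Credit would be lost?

£345

At £209,350 — 20% of the £1,650 excess over £207,700 is £330; credit = £675 − £330 = £345.
At £211,850 — 20% of the £4,150 excess over £207,700 is £830 ≥ base, so the credit is £0.
Lost: £345 − £0 = £345.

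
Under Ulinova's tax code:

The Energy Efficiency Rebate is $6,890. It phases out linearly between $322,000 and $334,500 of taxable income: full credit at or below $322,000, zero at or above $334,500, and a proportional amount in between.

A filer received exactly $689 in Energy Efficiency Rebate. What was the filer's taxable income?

$333,250

$689 is 689/6,890 of the full $6,890, so 6,201/6,890 of the $12,500 range has been used: income = $322,000 + $12,500 × 6,201/6,890 = $333,250.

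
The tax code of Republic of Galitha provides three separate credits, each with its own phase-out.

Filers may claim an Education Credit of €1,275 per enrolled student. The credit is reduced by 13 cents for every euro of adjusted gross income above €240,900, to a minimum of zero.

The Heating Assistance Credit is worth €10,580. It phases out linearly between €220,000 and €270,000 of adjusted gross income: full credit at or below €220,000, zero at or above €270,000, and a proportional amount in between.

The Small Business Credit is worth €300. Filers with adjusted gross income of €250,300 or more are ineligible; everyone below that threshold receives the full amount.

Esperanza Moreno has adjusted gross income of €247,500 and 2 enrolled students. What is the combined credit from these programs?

Education Credit: base = 2 × €1,275 = €2,550. 13% of the €6,600 excess over €240,900 is €858; credit = €2,550 − €858 = €1,692.
Heating Assistance Credit: €247,500 is €27,500 into a €50,000 phase-out range, leaving 22,500/50,000 of the credit: €10,580 × 22,500/50,000 = €4,761.
Small Business Credit: €247,500 is below the €250,300 cutoff, so the full €300 applies.
Total: €1,692 + €4,761 + €300 = €6,753.

€6,753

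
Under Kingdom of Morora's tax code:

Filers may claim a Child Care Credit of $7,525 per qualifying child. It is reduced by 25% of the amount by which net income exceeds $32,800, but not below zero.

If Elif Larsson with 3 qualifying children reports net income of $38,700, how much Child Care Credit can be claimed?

$21,100

Child Care Credit: base = 3 × $7,525 = $22,575. 25% of the $5,900 excess over $32,800 is $1,475; credit = $22,575 − $1,475 = $21,100.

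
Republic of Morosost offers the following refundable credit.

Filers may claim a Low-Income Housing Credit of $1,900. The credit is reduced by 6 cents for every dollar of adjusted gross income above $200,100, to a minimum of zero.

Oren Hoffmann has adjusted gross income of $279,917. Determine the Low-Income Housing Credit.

Low-Income Housing Credit: 6% of the $79,817 excess over $200,100 is $4,789.02 ≥ base, so the credit is $0.

$0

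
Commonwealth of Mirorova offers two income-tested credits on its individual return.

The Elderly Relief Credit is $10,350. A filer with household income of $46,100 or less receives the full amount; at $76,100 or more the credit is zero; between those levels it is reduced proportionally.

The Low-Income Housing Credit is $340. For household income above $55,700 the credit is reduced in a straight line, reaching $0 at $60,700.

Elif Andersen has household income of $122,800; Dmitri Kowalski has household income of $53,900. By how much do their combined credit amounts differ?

$7,999

Elif ($122,800): Elderly Relief Credit: $122,800 is at or above $76,100, so the credit is $0. Low-Income Housing Credit: $122,800 is at or above $60,700, so the credit is $0. total $0 + $0 = $0
Dmitri ($53,900): Elderly Relief Credit: $53,900 is $7,800 into a $30,000 phase-out range, leaving 22,200/30,000 of the credit: $10,350 × 22,200/30,000 = $7,659. Low-Income Housing Credit: $53,900 is at or below the $55,700 threshold, so the full $340 applies. total $7,659 + $340 = $7,999
Difference: |$0 − $7,999| = $7,999.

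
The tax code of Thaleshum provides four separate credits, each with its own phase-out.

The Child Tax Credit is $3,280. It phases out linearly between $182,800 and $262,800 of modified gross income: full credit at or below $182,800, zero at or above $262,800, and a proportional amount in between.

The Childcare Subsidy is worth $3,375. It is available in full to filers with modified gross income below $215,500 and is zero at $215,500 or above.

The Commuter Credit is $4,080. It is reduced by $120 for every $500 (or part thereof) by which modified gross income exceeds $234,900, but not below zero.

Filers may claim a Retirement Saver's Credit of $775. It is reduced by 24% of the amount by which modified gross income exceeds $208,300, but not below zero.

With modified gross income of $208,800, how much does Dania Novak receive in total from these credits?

Child Tax Credit: $208,800 is $26,000 into a $80,000 phase-out range, leaving 54,000/80,000 of the credit: $3,280 × 54,000/80,000 = $2,214.
Childcare Subsidy: $208,800 is below the $215,500 cutoff, so the full $3,375 applies.
Commuter Credit: $208,800 is at or below the $234,900 threshold, so the full $4,080 applies.
Retirement Saver's Credit: 24% of the $500 excess over $208,300 is $120; credit = $775 − $120 = $655.
Total: $2,214 + $3,375 + $4,080 + $655 = $10,324.

$10,324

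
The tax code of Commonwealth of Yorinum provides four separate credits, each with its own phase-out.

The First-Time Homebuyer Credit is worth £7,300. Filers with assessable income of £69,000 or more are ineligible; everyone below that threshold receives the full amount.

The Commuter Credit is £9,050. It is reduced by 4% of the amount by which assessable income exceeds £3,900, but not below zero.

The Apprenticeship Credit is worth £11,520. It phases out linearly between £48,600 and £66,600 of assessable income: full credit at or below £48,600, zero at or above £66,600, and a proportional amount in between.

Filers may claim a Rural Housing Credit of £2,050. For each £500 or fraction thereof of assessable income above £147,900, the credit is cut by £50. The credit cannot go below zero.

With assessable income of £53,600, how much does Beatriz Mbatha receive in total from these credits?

£24,732

First-Time Homebuyer Credit: £53,600 is below the £69,000 cutoff, so the full £7,300 applies.
Commuter Credit: 4% of the £49,700 excess over £3,900 is £1,988; credit = £9,050 − £1,988 = £7,062.
Apprenticeship Credit: £53,600 is £5,000 into a £18,000 phase-out range, leaving 13,000/18,000 of the credit: £11,520 × 13,000/18,000 = £8,320.
Rural Housing Credit: £53,600 is at or below the £147,900 threshold, so the full £2,050 applies.
Total: £7,300 + £7,062 + £8,320 + £2,050 = £24,732.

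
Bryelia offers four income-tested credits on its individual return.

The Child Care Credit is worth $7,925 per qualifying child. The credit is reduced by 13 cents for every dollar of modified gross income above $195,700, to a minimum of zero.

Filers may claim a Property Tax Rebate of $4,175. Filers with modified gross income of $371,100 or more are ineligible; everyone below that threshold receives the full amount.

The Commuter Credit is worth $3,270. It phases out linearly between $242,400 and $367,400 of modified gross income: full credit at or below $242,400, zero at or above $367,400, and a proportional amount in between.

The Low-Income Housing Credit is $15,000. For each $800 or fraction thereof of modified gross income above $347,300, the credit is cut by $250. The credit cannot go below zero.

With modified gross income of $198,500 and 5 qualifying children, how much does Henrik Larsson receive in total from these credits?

Child Care Credit: base = 5 × $7,925 = $39,625. 13% of the $2,800 excess over $195,700 is $364; credit = $39,625 − $364 = $39,261.
Property Tax Rebate: $198,500 is below the $371,100 cutoff, so the full $4,175 applies.
Commuter Credit: $198,500 is at or below the $242,400 threshold, so the full $3,270 applies.
Low-Income Housing Credit: $198,500 is at or below the $347,300 threshold, so the full $15,000 applies.
Total: $39,261 + $4,175 + $3,270 + $15,000 = $61,706.

$61,706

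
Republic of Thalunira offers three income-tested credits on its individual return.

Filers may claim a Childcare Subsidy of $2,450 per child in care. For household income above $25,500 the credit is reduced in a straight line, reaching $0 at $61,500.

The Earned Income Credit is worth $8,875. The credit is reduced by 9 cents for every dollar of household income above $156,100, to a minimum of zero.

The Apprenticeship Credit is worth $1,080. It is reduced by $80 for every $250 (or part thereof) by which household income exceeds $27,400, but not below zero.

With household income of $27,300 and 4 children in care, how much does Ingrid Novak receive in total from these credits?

$19,265

Childcare Subsidy: base = 4 × $2,450 = $9,800. $27,300 is $1,800 into a $36,000 phase-out range, leaving 34,200/36,000 of the credit: $9,800 × 34,200/36,000 = $9,310.
Earned Income Credit: $27,300 is at or below the $156,100 threshold, so the full $8,875 applies.
Apprenticeship Credit: $27,300 is at or below the $27,400 threshold, so the full $1,080 applies.
Total: $9,310 + $8,875 + $1,080 = $19,265.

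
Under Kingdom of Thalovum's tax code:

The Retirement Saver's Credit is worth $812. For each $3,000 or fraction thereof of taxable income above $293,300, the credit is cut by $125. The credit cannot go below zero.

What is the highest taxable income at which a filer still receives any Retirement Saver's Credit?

$311,300

After 6 increments the reduction is 6 × $125 = $750, leaving $62; one more increment wipes it out. Increment 6 ends at excess 6 × $3,000 = $18,000, so the highest qualifying income is $293,300 + $18,000 = $311,300.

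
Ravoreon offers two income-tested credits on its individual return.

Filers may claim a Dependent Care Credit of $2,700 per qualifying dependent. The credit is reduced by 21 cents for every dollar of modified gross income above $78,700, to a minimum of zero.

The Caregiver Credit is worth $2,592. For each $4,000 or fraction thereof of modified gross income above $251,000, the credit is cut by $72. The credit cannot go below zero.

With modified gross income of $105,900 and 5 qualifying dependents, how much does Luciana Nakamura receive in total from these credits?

Dependent Care Credit: base = 5 × $2,700 = $13,500. 21% of the $27,200 excess over $78,700 is $5,712; credit = $13,500 − $5,712 = $7,788.
Caregiver Credit: $105,900 is at or below the $251,000 threshold, so the full $2,592 applies.
Total: $7,788 + $2,592 = $10,380.

$10,380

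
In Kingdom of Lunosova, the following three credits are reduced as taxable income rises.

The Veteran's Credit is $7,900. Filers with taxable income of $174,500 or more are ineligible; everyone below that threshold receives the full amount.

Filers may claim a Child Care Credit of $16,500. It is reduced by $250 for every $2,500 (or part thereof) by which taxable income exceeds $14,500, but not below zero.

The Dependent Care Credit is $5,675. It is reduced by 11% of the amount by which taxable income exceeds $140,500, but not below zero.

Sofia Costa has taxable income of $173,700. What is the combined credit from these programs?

$10,423

Veteran's Credit: $173,700 is below the $174,500 cutoff, so the full $7,900 applies.
Child Care Credit: income exceeds $14,500 by $159,200, which is 64 full-or-partial $2,500 increments; reduction = 64 × $250 = $16,000, leaving $500.
Dependent Care Credit: 11% of the $33,200 excess over $140,500 is $3,652; credit = $5,675 − $3,652 = $2,023.
Total: $7,900 + $500 + $2,023 = $10,423.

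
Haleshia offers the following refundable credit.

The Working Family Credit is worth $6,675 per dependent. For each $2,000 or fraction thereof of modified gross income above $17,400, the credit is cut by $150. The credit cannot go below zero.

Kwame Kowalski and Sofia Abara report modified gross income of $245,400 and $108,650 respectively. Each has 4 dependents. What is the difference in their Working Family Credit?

$10,200

Kwame ($245,400): Working Family Credit: base = 4 × $6,675 = $26,700. income exceeds $17,400 by $228,000, which is 114 full-or-partial $2,000 increments; reduction = 114 × $150 = $17,100, leaving $9,600.
Sofia ($108,650): Working Family Credit: base = 4 × $6,675 = $26,700. income exceeds $17,400 by $91,250, which is 46 full-or-partial $2,000 increments; reduction = 46 × $150 = $6,900, leaving $19,800.
Difference: |$9,600 − $19,800| = $10,200.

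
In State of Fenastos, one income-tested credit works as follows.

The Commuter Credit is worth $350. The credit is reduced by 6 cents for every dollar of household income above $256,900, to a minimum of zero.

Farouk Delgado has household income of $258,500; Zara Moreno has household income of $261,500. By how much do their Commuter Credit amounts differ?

$180

Farouk ($258,500): Commuter Credit: 6% of the $1,600 excess over $256,900 is $96; credit = $350 − $96 = $254.
Zara ($261,500): Commuter Credit: 6% of the $4,600 excess over $256,900 is $276; credit = $350 − $276 = $74.
Difference: |$254 − $74| = $180.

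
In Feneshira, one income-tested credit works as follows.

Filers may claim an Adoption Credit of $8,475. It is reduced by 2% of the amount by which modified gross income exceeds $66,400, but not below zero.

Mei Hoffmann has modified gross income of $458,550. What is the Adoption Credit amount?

$632

Adoption Credit: 2% of the $392,150 excess over $66,400 is $7,843; credit = $8,475 − $7,843 = $632.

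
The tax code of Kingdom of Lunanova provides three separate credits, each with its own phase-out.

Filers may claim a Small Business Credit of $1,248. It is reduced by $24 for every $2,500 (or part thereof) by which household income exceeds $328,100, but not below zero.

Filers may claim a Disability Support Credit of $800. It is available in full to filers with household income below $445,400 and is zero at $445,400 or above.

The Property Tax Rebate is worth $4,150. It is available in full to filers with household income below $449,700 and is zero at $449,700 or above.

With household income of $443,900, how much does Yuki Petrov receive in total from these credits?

$5,070

Small Business Credit: income exceeds $328,100 by $115,800, which is 47 full-or-partial $2,500 increments; reduction = 47 × $24 = $1,128, leaving $120.
Disability Support Credit: $443,900 is below the $445,400 cutoff, so the full $800 applies.
Property Tax Rebate: $443,900 is below the $449,700 cutoff, so the full $4,150 applies.
Total: $120 + $800 + $4,150 = $5,070.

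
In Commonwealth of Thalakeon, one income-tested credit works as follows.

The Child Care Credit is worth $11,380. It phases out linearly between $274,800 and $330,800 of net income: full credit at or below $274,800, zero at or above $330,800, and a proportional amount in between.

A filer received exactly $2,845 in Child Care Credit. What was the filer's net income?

$2,845 is 2,845/11,380 of the full $11,380, so 8,535/11,380 of the $56,000 range has been used: income = $274,800 + $56,000 × 8,535/11,380 = $316,800.

$316,800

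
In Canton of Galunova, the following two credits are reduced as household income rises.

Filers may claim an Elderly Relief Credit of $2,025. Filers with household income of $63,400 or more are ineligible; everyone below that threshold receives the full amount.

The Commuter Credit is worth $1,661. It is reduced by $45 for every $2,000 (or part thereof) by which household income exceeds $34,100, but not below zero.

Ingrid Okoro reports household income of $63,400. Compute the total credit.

Elderly Relief Credit: $63,400 meets or exceeds the $63,400 cutoff, so the credit is $0.
Commuter Credit: income exceeds $34,100 by $29,300, which is 15 full-or-partial $2,000 increments; reduction = 15 × $45 = $675, leaving $986.
Total: $0 + $986 = $986.

$986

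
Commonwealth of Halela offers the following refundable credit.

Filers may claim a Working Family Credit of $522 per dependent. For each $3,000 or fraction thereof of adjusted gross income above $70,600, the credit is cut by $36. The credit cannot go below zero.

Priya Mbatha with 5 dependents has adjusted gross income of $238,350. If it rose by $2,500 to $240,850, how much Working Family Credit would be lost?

At $238,350 — base = 5 × $522 = $2,610. income exceeds $70,600 by $167,750, which is 56 full-or-partial $3,000 increments; reduction = 56 × $36 = $2,016, leaving $594.
At $240,850 — base = 5 × $522 = $2,610. income exceeds $70,600 by $170,250, which is 57 full-or-partial $3,000 increments; reduction = 57 × $36 = $2,052, leaving $558.
Lost: $594 − $558 = $36.

$36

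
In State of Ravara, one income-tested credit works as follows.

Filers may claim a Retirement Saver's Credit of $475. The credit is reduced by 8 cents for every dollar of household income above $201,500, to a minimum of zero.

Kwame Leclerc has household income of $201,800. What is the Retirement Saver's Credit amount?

Retirement Saver's Credit: 8% of the $300 excess over $201,500 is $24; credit = $475 − $24 = $451.

$451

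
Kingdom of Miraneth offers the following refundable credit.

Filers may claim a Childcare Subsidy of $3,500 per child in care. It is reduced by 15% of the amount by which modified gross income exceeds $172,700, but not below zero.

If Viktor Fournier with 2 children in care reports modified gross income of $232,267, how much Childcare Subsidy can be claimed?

$0

Childcare Subsidy: base = 2 × $3,500 = $7,000. 15% of the $59,567 excess over $172,700 is $8,935.05 ≥ base, so the credit is $0.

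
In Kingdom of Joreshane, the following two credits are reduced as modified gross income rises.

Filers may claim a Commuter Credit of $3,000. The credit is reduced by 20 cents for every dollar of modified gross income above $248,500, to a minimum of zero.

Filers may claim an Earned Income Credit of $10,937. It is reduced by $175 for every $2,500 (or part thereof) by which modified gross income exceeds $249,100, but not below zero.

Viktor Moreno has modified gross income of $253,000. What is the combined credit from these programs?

$12,687

Commuter Credit: 20% of the $4,500 excess over $248,500 is $900; credit = $3,000 − $900 = $2,100.
Earned Income Credit: income exceeds $249,100 by $3,900, which is 2 full-or-partial $2,500 increments; reduction = 2 × $175 = $350, leaving $10,587.
Total: $2,100 + $10,587 = $12,687.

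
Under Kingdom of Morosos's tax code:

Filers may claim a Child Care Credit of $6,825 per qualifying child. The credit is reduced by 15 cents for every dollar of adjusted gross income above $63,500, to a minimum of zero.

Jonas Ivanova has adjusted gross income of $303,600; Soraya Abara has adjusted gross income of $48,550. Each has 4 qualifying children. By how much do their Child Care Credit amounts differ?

$27,300

Jonas ($303,600): Child Care Credit: base = 4 × $6,825 = $27,300. 15% of the $240,100 excess over $63,500 is $36,015 ≥ base, so the credit is $0.
Soraya ($48,550): Child Care Credit: base = 4 × $6,825 = $27,300. $48,550 is at or below the $63,500 threshold, so the full $27,300 applies.
Difference: |$0 − $27,300| = $27,300.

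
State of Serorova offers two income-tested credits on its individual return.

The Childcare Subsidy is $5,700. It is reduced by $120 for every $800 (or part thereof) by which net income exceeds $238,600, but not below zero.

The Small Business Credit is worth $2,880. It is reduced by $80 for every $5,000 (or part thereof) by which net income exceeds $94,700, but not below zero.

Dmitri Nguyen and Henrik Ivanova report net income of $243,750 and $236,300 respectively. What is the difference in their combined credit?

Dmitri ($243,750): Childcare Subsidy: income exceeds $238,600 by $5,150, which is 7 full-or-partial $800 increments; reduction = 7 × $120 = $840, leaving $4,860. Small Business Credit: income exceeds $94,700 by $149,050, which is 30 full-or-partial $5,000 increments; reduction = 30 × $80 = $2,400, leaving $480. total $4,860 + $480 = $5,340
Henrik ($236,300): Childcare Subsidy: $236,300 is at or below the $238,600 threshold, so the full $5,700 applies. Small Business Credit: income exceeds $94,700 by $141,600, which is 29 full-or-partial $5,000 increments; reduction = 29 × $80 = $2,320, leaving $560. total $5,700 + $560 = $6,260
Difference: |$5,340 − $6,260| = $920.

$920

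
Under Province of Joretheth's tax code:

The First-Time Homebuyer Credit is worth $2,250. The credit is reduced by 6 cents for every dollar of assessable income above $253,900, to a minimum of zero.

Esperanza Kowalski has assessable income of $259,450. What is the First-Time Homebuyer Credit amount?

First-Time Homebuyer Credit: 6% of the $5,550 excess over $253,900 is $333; credit = $2,250 − $333 = $1,917.

$1,917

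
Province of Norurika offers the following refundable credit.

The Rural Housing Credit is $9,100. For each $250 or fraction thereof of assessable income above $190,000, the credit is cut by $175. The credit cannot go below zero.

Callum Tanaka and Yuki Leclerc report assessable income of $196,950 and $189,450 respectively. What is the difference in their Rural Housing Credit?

$4,900

Callum ($196,950): Rural Housing Credit: income exceeds $190,000 by $6,950, which is 28 full-or-partial $250 increments; reduction = 28 × $175 = $4,900, leaving $4,200.
Yuki ($189,450): Rural Housing Credit: $189,450 is at or below the $190,000 threshold, so the full $9,100 applies.
Difference: |$4,200 − $9,100| = $4,900.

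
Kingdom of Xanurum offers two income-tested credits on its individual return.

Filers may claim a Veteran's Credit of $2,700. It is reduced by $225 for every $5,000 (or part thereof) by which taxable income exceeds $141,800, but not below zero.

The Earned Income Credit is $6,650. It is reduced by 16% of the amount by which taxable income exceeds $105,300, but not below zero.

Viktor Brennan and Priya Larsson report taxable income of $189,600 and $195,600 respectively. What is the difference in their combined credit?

$225

Viktor ($189,600): Veteran's Credit: income exceeds $141,800 by $47,800, which is 10 full-or-partial $5,000 increments; reduction = 10 × $225 = $2,250, leaving $450. Earned Income Credit: 16% of the $84,300 excess over $105,300 is $13,488 ≥ base, so the credit is $0. total $450 + $0 = $450
Priya ($195,600): Veteran's Credit: income exceeds $141,800 by $53,800, which is 11 full-or-partial $5,000 increments; reduction = 11 × $225 = $2,475, leaving $225. Earned Income Credit: 16% of the $90,300 excess over $105,300 is $14,448 ≥ base, so the credit is $0. total $225 + $0 = $225
Difference: |$450 − $225| = $225.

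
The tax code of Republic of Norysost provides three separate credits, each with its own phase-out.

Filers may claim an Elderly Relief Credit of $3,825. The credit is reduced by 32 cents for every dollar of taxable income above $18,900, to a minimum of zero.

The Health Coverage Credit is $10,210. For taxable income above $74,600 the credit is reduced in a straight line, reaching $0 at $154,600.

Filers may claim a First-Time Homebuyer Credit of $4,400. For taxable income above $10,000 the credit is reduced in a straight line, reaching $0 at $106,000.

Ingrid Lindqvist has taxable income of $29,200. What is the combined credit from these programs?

Elderly Relief Credit: 32% of the $10,300 excess over $18,900 is $3,296; credit = $3,825 − $3,296 = $529.
Health Coverage Credit: $29,200 is at or below the $74,600 threshold, so the full $10,210 applies.
First-Time Homebuyer Credit: $29,200 is $19,200 into a $96,000 phase-out range, leaving 76,800/96,000 of the credit: $4,400 × 76,800/96,000 = $3,520.
Total: $529 + $10,210 + $3,520 = $14,259.

$14,259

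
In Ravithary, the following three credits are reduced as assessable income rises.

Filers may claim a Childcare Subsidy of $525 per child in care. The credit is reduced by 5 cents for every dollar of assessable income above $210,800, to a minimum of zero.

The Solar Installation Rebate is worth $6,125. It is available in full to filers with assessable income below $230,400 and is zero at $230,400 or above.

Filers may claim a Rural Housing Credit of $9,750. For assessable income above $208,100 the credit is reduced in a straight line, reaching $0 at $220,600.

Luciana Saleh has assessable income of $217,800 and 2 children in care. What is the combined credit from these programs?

Childcare Subsidy: base = 2 × $525 = $1,050. 5% of the $7,000 excess over $210,800 is $350; credit = $1,050 − $350 = $700.
Solar Installation Rebate: $217,800 is below the $230,400 cutoff, so the full $6,125 applies.
Rural Housing Credit: $217,800 is $9,700 into a $12,500 phase-out range, leaving 2,800/12,500 of the credit: $9,750 × 2,800/12,500 = $2,184.
Total: $700 + $6,125 + $2,184 = $9,009.

$9,009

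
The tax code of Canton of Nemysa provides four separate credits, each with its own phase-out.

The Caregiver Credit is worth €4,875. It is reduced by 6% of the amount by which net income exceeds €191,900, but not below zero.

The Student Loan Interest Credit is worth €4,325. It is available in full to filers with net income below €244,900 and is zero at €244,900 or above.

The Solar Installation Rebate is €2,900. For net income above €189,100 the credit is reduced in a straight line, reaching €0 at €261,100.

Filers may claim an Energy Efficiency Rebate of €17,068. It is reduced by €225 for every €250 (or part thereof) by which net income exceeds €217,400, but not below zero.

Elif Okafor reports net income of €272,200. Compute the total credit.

€57

Caregiver Credit: 6% of the €80,300 excess over €191,900 is €4,818; credit = €4,875 − €4,818 = €57.
Student Loan Interest Credit: €272,200 meets or exceeds the €244,900 cutoff, so the credit is €0.
Solar Installation Rebate: €272,200 is at or above €261,100, so the credit is €0.
Energy Efficiency Rebate: income exceeds €217,400 by €54,800 → 220 increments × €225 = €49,500 ≥ base, so the credit is €0.
Total: €57 + €0 + €0 + €0 = €57.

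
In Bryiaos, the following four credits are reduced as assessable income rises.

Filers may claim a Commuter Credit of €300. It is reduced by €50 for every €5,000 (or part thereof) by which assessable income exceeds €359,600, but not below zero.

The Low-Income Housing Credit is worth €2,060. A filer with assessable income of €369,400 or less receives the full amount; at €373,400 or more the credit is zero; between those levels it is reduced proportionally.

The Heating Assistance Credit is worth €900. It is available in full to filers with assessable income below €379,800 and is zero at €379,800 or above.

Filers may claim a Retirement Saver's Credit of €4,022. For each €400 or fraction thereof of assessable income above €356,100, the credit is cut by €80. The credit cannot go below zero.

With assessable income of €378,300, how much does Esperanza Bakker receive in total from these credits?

€1,000

Commuter Credit: income exceeds €359,600 by €18,700, which is 4 full-or-partial €5,000 increments; reduction = 4 × €50 = €200, leaving €100.
Low-Income Housing Credit: €378,300 is at or above €373,400, so the credit is €0.
Heating Assistance Credit: €378,300 is below the €379,800 cutoff, so the full €900 applies.
Retirement Saver's Credit: income exceeds €356,100 by €22,200 → 56 increments × €80 = €4,480 ≥ base, so the credit is €0.
Total: €100 + €0 + €900 + €0 = €1,000.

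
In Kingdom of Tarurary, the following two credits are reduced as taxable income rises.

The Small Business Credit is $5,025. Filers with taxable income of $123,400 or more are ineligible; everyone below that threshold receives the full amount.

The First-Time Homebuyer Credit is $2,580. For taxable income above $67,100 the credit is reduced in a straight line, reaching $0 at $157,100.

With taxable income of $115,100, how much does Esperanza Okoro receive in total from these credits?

$6,229

Small Business Credit: $115,100 is below the $123,400 cutoff, so the full $5,025 applies.
First-Time Homebuyer Credit: $115,100 is $48,000 into a $90,000 phase-out range, leaving 42,000/90,000 of the credit: $2,580 × 42,000/90,000 = $1,204.
Total: $5,025 + $1,204 = $6,229.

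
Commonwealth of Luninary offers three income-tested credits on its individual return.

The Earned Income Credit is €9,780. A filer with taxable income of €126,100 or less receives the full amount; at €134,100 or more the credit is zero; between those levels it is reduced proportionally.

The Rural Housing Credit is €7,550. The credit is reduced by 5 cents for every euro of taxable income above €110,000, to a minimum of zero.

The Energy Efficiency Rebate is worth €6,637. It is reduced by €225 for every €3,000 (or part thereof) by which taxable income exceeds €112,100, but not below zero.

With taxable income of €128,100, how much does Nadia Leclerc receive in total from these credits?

€19,267

Earned Income Credit: €128,100 is €2,000 into a €8,000 phase-out range, leaving 6,000/8,000 of the credit: €9,780 × 6,000/8,000 = €7,335.
Rural Housing Credit: 5% of the €18,100 excess over €110,000 is €905; credit = €7,550 − €905 = €6,645.
Energy Efficiency Rebate: income exceeds €112,100 by €16,000, which is 6 full-or-partial €3,000 increments; reduction = 6 × €225 = €1,350, leaving €5,287.
Total: €7,335 + €6,645 + €5,287 = €19,267.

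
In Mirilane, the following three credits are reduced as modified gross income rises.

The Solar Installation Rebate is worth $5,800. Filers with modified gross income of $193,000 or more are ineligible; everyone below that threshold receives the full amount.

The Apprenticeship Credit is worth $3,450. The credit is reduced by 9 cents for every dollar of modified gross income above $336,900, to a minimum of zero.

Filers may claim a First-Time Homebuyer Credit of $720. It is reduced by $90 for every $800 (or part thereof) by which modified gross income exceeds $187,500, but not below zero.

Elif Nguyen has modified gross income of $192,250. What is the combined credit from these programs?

$9,430

Solar Installation Rebate: $192,250 is below the $193,000 cutoff, so the full $5,800 applies.
Apprenticeship Credit: $192,250 is at or below the $336,900 threshold, so the full $3,450 applies.
First-Time Homebuyer Credit: income exceeds $187,500 by $4,750, which is 6 full-or-partial $800 increments; reduction = 6 × $90 = $540, leaving $180.
Total: $5,800 + $3,450 + $180 = $9,430.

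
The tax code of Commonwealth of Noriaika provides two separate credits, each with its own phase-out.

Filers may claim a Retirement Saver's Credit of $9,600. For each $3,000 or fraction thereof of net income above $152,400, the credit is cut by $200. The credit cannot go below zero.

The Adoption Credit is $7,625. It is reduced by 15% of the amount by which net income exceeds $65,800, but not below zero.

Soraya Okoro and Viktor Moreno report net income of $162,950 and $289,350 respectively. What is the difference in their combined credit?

Soraya ($162,950): Retirement Saver's Credit: income exceeds $152,400 by $10,550, which is 4 full-or-partial $3,000 increments; reduction = 4 × $200 = $800, leaving $8,800. Adoption Credit: 15% of the $97,150 excess over $65,800 is $14,572.50 ≥ base, so the credit is $0. total $8,800 + $0 = $8,800
Viktor ($289,350): Retirement Saver's Credit: income exceeds $152,400 by $136,950, which is 46 full-or-partial $3,000 increments; reduction = 46 × $200 = $9,200, leaving $400. Adoption Credit: 15% of the $223,550 excess over $65,800 is $33,532.50 ≥ base, so the credit is $0. total $400 + $0 = $400
Difference: |$8,800 − $400| = $8,400.

$8,400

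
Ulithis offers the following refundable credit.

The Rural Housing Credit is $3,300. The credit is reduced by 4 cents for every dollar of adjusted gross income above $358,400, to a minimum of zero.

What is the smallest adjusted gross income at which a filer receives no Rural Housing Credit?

The credit falls by 4% of each dollar above $358,400, so it reaches zero when the excess is $3,300 / 4% = $82,500: income = $358,400 + $82,500 = $440,900.

$440,900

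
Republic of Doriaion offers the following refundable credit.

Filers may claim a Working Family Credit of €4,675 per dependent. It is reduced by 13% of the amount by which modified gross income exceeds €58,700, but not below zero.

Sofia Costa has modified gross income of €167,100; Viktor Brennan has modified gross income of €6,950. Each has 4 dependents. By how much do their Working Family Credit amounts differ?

€14,092

Sofia (€167,100): Working Family Credit: base = 4 × €4,675 = €18,700. 13% of the €108,400 excess over €58,700 is €14,092; credit = €18,700 − €14,092 = €4,608.
Viktor (€6,950): Working Family Credit: base = 4 × €4,675 = €18,700. €6,950 is at or below the €58,700 threshold, so the full €18,700 applies.
Difference: |€4,608 − €18,700| = €14,092.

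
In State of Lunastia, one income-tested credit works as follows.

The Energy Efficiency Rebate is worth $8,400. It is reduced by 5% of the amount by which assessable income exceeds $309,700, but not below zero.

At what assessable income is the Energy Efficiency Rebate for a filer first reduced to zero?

The credit falls by 5% of each dollar above $309,700, so it reaches zero when the excess is $8,400 / 5% = $168,000: income = $309,700 + $168,000 = $477,700.

$477,700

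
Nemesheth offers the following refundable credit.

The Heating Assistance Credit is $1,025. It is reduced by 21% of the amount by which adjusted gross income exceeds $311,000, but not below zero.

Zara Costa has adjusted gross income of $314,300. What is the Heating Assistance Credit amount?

Heating Assistance Credit: 21% of the $3,300 excess over $311,000 is $693; credit = $1,025 − $693 = $332.

$332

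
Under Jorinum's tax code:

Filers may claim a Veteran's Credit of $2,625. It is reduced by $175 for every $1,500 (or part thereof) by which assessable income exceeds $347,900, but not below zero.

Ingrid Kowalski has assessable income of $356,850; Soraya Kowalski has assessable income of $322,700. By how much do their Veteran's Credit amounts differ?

Ingrid ($356,850): Veteran's Credit: income exceeds $347,900 by $8,950, which is 6 full-or-partial $1,500 increments; reduction = 6 × $175 = $1,050, leaving $1,575.
Soraya ($322,700): Veteran's Credit: $322,700 is at or below the $347,900 threshold, so the full $2,625 applies.
Difference: |$1,575 − $2,625| = $1,050.

$1,050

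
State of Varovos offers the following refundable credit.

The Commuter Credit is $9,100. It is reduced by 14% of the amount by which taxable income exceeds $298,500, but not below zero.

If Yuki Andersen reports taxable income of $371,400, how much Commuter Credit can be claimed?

Commuter Credit: 14% of the $72,900 excess over $298,500 is $10,206 ≥ base, so the credit is $0.

$0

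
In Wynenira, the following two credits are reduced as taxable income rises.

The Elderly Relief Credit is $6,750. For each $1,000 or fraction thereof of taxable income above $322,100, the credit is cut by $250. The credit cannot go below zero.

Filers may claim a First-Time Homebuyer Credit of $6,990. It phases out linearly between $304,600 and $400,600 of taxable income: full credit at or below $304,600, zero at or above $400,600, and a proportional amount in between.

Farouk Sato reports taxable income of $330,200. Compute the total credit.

Elderly Relief Credit: income exceeds $322,100 by $8,100, which is 9 full-or-partial $1,000 increments; reduction = 9 × $250 = $2,250, leaving $4,500.
First-Time Homebuyer Credit: $330,200 is $25,600 into a $96,000 phase-out range, leaving 70,400/96,000 of the credit: $6,990 × 70,400/96,000 = $5,126.
Total: $4,500 + $5,126 = $9,626.

$9,626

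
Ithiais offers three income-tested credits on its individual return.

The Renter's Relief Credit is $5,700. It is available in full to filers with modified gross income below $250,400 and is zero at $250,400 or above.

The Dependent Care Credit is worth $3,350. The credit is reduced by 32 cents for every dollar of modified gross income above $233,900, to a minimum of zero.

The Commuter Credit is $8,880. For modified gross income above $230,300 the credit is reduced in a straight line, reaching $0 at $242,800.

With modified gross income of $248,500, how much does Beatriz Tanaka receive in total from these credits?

$5,700

Renter's Relief Credit: $248,500 is below the $250,400 cutoff, so the full $5,700 applies.
Dependent Care Credit: 32% of the $14,600 excess over $233,900 is $4,672 ≥ base, so the credit is $0.
Commuter Credit: $248,500 is at or above $242,800, so the credit is $0.
Total: $5,700 + $0 + $0 = $5,700.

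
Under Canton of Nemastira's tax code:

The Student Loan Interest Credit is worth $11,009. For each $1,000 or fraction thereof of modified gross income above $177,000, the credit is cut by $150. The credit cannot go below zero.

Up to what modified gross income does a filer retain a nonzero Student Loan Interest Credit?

After 73 increments the reduction is 73 × $150 = $10,950, leaving $59; one more increment wipes it out. Increment 73 ends at excess 73 × $1,000 = $73,000, so the highest qualifying income is $177,000 + $73,000 = $250,000.

$250,000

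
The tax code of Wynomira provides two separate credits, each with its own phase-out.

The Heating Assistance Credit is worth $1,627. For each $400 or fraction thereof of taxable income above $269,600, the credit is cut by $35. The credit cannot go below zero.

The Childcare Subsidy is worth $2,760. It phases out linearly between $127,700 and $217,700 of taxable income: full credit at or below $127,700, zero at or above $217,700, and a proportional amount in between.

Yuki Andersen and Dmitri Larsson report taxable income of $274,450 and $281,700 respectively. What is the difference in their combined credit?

$630

Yuki ($274,450): Heating Assistance Credit: income exceeds $269,600 by $4,850, which is 13 full-or-partial $400 increments; reduction = 13 × $35 = $455, leaving $1,172. Childcare Subsidy: $274,450 is at or above $217,700, so the credit is $0. total $1,172 + $0 = $1,172
Dmitri ($281,700): Heating Assistance Credit: income exceeds $269,600 by $12,100, which is 31 full-or-partial $400 increments; reduction = 31 × $35 = $1,085, leaving $542. Childcare Subsidy: $281,700 is at or above $217,700, so the credit is $0. total $542 + $0 = $542
Difference: |$1,172 − $542| = $630.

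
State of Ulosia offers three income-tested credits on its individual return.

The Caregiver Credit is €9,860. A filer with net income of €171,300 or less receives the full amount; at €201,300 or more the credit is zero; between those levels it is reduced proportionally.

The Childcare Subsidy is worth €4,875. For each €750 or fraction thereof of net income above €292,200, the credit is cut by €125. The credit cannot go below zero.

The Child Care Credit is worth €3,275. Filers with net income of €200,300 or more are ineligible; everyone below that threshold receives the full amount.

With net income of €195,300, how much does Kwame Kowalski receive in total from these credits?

€10,122

Caregiver Credit: €195,300 is €24,000 into a €30,000 phase-out range, leaving 6,000/30,000 of the credit: €9,860 × 6,000/30,000 = €1,972.
Childcare Subsidy: €195,300 is at or below the €292,200 threshold, so the full €4,875 applies.
Child Care Credit: €195,300 is below the €200,300 cutoff, so the full €3,275 applies.
Total: €1,972 + €4,875 + €3,275 = €10,122.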